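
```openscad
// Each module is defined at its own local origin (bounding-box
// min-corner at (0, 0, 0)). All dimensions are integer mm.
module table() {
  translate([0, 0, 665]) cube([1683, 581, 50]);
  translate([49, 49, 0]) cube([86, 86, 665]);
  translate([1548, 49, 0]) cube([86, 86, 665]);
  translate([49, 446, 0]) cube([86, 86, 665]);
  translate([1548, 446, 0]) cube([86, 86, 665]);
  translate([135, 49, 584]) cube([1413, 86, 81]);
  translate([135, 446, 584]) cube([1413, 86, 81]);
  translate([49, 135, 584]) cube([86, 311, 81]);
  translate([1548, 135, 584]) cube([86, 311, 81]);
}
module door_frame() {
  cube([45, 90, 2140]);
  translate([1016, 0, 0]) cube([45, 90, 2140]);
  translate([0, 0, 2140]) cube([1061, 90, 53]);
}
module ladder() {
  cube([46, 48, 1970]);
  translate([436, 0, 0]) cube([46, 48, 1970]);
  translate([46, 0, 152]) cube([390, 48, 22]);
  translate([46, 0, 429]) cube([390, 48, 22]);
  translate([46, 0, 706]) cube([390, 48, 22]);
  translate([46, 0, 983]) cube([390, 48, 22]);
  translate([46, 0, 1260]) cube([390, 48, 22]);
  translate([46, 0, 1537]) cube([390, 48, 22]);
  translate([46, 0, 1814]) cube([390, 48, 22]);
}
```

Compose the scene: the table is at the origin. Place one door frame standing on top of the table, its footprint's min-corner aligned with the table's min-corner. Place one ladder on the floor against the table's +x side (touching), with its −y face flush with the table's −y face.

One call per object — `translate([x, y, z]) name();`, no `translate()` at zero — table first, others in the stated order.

table();
translate([0, 0, 715]) door_frame();
translate([1683, 0, 0]) ladder();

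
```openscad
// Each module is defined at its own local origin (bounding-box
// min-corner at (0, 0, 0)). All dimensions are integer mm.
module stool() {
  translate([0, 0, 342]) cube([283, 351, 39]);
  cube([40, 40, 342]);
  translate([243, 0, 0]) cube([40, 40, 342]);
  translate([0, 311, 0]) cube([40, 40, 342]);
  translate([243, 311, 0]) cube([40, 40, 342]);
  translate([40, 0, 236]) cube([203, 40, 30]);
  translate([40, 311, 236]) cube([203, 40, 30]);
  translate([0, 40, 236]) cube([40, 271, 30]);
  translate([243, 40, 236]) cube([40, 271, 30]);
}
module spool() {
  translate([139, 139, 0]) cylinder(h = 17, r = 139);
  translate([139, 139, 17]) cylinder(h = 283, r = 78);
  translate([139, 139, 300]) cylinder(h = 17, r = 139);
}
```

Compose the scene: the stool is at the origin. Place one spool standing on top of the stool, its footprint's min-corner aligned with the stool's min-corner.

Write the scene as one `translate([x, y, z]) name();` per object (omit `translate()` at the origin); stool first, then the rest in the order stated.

stool();
translate([0, 0, 381]) spool();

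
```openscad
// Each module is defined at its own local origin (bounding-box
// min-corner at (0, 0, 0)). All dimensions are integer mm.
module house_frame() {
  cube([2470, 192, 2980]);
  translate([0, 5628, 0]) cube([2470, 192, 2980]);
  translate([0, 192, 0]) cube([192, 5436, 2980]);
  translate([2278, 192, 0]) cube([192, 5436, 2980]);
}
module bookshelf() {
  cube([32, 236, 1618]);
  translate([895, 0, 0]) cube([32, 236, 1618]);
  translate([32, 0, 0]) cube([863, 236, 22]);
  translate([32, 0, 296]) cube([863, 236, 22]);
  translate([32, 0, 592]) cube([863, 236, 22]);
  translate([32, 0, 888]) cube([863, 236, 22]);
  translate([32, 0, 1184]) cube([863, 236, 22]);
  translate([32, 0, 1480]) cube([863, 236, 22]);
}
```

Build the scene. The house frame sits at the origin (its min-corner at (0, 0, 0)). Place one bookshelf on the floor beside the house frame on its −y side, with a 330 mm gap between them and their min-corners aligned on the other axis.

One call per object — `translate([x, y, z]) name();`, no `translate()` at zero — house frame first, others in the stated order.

house_frame();
translate([0, -566, 0]) bookshelf();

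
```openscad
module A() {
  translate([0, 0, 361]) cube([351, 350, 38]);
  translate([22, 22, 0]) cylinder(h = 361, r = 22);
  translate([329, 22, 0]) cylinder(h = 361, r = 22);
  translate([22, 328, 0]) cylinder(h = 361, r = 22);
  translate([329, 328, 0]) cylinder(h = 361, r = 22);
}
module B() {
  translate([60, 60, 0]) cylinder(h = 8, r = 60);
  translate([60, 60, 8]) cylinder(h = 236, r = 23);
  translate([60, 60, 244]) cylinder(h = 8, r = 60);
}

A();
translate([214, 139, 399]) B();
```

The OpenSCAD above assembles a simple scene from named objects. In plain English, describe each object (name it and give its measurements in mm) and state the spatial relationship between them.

A is a simple wooden stool: a rectangular seat 351 mm (x) by 350 mm (y), 38 mm thick, top face at z = 399 mm, on four round legs, each 44 mm in diameter. The legs rest on z = 0, each leg's axis is inset half a diameter from the nearest pair of seat edges (so the leg's bounding box is flush with the corner).

B is a spool: two coaxial disc flanges of radius 60 mm and thickness 8 mm, joined by a core cylinder of radius 23 mm and height 236 mm. The lower flange rests on z = 0 and the three cylinders share a vertical axis.

The spool is on top of the stool.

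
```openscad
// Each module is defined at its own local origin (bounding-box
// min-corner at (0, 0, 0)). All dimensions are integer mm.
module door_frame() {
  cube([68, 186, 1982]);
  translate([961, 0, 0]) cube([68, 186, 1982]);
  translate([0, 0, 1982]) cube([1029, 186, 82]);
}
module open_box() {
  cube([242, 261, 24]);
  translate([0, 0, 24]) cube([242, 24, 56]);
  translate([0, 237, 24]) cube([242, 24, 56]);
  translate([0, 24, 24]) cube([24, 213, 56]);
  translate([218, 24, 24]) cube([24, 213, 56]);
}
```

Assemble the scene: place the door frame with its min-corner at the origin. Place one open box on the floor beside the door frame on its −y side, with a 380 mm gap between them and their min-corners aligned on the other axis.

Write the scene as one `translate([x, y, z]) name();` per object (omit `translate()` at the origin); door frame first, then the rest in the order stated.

door_frame();
translate([0, -641, 0]) open_box();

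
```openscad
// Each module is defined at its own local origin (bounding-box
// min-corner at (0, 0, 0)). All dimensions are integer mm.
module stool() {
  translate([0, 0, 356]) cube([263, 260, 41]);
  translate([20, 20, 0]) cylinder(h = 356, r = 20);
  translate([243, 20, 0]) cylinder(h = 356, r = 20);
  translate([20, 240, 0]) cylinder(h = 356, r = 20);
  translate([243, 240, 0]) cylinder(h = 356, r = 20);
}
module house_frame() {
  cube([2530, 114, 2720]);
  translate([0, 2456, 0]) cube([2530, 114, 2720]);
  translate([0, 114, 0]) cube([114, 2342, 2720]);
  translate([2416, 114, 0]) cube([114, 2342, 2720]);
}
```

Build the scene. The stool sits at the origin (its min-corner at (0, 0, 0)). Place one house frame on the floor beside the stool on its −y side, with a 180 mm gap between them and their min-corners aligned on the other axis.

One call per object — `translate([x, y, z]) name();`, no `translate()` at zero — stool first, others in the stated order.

stool();
translate([0, -2750, 0]) house_frame();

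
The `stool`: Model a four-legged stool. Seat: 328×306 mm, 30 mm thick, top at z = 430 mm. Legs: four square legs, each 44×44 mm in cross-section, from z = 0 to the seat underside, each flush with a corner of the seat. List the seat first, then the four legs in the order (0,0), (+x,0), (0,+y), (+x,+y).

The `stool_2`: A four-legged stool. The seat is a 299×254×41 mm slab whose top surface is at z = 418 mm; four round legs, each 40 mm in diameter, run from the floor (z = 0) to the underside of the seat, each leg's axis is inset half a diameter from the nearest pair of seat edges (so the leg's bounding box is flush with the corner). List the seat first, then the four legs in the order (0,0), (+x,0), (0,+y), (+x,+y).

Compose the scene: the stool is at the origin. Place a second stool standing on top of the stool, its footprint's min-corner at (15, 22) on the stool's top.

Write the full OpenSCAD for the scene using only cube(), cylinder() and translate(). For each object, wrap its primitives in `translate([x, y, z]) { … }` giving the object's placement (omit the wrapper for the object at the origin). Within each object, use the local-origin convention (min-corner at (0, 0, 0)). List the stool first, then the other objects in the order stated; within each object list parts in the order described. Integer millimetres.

translate([0, 0, 400]) cube([328, 306, 30]);
cube([44, 44, 400]);
translate([284, 0, 0]) cube([44, 44, 400]);
translate([0, 262, 0]) cube([44, 44, 400]);
translate([284, 262, 0]) cube([44, 44, 400]);
translate([15, 22, 430]) {
  translate([0, 0, 377]) cube([299, 254, 41]);
  translate([20, 20, 0]) cylinder(h = 377, r = 20);
  translate([279, 20, 0]) cylinder(h = 377, r = 20);
  translate([20, 234, 0]) cylinder(h = 377, r = 20);
  translate([279, 234, 0]) cylinder(h = 377, r = 20);
}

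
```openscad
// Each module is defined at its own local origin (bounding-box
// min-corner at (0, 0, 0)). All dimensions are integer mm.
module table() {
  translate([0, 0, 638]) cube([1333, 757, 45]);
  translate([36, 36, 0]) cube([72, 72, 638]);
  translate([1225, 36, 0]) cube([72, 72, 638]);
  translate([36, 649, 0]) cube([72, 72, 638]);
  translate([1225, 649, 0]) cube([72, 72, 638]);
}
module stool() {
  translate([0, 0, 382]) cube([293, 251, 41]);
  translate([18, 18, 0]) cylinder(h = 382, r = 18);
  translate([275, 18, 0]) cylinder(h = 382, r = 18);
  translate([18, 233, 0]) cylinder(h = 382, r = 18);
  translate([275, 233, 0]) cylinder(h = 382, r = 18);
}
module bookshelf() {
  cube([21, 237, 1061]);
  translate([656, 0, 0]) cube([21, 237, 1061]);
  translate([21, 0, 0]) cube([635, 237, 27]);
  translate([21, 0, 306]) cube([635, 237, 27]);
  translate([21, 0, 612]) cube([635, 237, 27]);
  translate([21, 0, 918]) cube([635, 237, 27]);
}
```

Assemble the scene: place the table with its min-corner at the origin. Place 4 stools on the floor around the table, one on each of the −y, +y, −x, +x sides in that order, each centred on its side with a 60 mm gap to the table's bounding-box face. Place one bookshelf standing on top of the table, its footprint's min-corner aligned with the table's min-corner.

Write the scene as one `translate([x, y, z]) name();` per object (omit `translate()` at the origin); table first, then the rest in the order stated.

table();
translate([520, -311, 0]) stool();
translate([520, 817, 0]) stool();
translate([-353, 253, 0]) stool();
translate([1393, 253, 0]) stool();
translate([0, 0, 683]) bookshelf();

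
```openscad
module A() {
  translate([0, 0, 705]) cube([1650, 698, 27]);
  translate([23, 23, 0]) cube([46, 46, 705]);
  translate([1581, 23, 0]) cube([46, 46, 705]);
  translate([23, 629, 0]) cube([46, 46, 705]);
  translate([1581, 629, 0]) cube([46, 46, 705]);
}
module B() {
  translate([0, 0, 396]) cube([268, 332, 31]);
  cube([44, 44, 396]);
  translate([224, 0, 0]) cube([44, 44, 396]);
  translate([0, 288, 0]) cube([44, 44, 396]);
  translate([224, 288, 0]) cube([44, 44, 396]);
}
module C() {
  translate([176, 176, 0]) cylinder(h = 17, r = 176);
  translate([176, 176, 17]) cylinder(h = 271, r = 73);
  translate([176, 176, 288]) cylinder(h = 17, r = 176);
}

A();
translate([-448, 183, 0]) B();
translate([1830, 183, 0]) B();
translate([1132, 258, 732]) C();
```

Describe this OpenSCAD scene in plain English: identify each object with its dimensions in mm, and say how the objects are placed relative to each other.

A is a rectangular dining table. The top is 1650×698×27 mm with its upper surface at z = 732 mm. It stands on four 46×46 mm square legs, each inset 23 mm from the nearest pair of top edges, running from the floor to the underside of the top.

B is a simple wooden stool: a rectangular seat 268 mm (x) by 332 mm (y), 31 mm thick, top face at z = 427 mm, on four square legs, each 44×44 mm in cross-section. The legs rest on z = 0, each flush with a corner of the seat.

C is a spool: two coaxial disc flanges of radius 176 mm and thickness 17 mm, joined by a core cylinder of radius 73 mm and height 271 mm. The lower flange rests on z = 0 and the three cylinders share a vertical axis.

Two stools sit around the table at the −x, +x sides. The spool is on top of the table.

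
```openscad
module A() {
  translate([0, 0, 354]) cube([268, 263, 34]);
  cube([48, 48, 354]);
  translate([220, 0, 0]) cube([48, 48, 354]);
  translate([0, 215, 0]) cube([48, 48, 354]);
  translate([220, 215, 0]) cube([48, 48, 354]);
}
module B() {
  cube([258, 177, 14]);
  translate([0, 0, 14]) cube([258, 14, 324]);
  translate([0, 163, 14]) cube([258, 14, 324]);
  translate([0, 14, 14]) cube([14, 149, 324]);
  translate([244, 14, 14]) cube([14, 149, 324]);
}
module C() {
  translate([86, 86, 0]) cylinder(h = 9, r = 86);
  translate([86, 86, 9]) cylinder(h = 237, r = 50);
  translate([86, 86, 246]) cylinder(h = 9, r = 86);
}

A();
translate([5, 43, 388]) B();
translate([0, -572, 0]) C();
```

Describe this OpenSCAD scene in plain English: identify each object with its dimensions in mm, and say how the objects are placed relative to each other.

A is a simple wooden stool: a rectangular seat 268 mm (x) by 263 mm (y), 34 mm thick, top face at z = 388 mm, on four square legs, each 48×48 mm in cross-section. The legs rest on z = 0, each flush with a corner of the seat.

B is an open-topped rectangular box: outside dimensions 258×177×338 mm, with a uniform wall and base thickness of 14 mm. The base is a full 258×177 slab on the floor; four walls sit on top of the base. The front and back walls (the −y and +y sides) span the full width; the two side walls fit between them.

C is a spool: two coaxial disc flanges of radius 86 mm and thickness 9 mm, joined by a core cylinder of radius 50 mm and height 237 mm. The lower flange rests on z = 0 and the three cylinders share a vertical axis.

The open box is on top of the stool, centred. The spool is on the floor beside the stool on its −y side.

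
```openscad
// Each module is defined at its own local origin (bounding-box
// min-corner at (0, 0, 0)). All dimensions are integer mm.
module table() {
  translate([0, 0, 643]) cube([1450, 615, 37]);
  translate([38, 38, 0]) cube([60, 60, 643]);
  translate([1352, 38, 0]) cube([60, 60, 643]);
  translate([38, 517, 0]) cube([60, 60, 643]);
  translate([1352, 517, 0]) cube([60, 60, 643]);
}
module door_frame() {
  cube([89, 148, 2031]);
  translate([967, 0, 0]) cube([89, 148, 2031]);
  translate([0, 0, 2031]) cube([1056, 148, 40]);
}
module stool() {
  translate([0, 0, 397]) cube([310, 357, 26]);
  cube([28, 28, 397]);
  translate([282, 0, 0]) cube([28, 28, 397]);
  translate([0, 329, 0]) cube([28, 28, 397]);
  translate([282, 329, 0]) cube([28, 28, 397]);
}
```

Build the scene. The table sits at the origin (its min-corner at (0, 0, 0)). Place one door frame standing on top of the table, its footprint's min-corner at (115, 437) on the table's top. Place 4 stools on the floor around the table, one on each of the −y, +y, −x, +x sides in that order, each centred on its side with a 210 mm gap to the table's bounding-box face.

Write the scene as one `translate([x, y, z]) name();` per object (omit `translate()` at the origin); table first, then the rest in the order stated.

table();
translate([115, 437, 680]) door_frame();
translate([570, -567, 0]) stool();
translate([570, 825, 0]) stool();
translate([-520, 129, 0]) stool();
translate([1660, 129, 0]) stool();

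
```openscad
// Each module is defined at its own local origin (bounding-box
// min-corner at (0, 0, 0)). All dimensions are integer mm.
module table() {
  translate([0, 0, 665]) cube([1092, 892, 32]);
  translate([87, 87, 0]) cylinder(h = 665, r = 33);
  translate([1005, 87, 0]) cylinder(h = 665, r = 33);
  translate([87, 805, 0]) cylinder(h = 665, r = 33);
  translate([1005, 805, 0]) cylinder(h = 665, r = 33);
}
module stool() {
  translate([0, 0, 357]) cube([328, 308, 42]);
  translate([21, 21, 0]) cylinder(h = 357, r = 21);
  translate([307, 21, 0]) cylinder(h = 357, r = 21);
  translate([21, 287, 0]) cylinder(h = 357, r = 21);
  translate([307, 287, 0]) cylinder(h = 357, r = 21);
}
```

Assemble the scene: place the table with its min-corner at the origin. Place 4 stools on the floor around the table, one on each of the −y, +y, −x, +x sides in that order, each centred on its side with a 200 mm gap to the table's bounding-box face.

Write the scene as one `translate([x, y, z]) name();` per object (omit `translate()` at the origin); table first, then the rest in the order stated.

table();
translate([382, -508, 0]) stool();
translate([382, 1092, 0]) stool();
translate([-528, 292, 0]) stool();
translate([1292, 292, 0]) stool();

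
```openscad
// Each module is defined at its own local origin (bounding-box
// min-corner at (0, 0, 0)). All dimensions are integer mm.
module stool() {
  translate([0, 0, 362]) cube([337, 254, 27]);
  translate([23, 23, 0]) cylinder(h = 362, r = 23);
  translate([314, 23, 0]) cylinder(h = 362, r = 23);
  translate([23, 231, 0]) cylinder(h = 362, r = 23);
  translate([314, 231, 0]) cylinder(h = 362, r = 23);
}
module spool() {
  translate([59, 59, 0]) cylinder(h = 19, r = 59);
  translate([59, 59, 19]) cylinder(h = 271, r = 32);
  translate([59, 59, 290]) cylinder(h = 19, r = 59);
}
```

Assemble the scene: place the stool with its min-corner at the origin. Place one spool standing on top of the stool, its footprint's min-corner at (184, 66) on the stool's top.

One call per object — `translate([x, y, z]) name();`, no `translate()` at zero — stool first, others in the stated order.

stool();
translate([184, 66, 389]) spool();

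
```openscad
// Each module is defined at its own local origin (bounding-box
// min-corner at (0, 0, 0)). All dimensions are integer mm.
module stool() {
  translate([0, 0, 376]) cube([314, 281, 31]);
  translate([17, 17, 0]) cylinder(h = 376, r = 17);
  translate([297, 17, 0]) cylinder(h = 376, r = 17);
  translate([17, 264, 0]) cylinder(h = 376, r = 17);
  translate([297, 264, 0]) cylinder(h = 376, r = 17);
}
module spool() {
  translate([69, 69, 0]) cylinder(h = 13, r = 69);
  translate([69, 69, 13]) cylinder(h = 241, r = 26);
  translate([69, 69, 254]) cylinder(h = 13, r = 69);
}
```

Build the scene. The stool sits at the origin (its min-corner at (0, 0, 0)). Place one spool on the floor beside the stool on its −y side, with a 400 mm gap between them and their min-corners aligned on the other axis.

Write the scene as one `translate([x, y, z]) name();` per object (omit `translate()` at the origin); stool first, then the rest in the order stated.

stool();
translate([0, -538, 0]) spool();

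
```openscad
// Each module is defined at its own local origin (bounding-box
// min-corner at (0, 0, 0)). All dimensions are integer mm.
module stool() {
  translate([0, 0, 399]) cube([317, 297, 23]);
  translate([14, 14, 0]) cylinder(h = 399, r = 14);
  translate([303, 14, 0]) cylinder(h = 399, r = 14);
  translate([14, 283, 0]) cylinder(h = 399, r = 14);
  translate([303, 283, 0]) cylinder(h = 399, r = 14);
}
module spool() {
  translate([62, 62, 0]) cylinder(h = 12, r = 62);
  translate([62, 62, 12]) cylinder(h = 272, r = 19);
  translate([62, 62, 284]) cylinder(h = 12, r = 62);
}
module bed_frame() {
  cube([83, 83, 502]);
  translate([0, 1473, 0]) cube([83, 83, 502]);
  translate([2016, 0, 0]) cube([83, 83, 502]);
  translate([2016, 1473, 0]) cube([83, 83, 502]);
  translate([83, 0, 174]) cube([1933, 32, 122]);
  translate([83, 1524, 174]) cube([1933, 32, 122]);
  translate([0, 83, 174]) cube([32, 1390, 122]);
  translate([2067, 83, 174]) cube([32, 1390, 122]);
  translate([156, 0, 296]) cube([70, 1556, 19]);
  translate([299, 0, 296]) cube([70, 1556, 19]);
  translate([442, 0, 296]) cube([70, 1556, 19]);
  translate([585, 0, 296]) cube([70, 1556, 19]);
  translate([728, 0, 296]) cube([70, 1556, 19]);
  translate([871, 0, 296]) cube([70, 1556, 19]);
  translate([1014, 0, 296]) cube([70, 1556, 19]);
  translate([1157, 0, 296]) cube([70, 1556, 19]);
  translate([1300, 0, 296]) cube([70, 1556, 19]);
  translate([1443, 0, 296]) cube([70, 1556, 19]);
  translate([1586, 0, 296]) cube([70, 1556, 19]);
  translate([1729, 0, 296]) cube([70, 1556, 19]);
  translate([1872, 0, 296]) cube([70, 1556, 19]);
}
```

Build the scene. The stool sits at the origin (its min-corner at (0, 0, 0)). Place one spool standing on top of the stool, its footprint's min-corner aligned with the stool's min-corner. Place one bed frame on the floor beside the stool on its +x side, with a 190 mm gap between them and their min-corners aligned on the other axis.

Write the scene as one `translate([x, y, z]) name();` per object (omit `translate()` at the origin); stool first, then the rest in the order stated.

stool();
translate([0, 0, 422]) spool();
translate([507, 0, 0]) bed_frame();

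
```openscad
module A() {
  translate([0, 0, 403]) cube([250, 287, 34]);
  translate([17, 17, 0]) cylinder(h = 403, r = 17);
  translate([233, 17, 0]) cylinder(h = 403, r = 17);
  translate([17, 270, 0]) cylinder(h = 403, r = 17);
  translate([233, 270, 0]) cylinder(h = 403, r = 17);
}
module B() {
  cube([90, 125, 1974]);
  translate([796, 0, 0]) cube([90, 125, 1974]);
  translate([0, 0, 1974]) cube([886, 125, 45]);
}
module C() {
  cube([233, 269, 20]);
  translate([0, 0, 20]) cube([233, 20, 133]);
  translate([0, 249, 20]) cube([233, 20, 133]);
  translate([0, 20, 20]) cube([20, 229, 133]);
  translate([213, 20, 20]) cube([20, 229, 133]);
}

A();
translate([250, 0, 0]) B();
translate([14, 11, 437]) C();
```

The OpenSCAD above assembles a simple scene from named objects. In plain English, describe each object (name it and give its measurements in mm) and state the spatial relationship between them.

A is a simple wooden stool: a rectangular seat 250 mm (x) by 287 mm (y), 34 mm thick, top face at z = 437 mm, on four round legs, each 34 mm in diameter. The legs rest on z = 0, each leg's axis is inset half a diameter from the nearest pair of seat edges (so the leg's bounding box is flush with the corner).

B is a door frame. The clear opening is 706 mm wide and 1974 mm high. Two 90 mm wide jambs, 125 mm deep, stand either side of the opening from the floor to the top of the opening. A 45 mm thick head sits across the top of both jambs, spanning the full outside width of the frame.

C is an open-topped rectangular box: outside dimensions 233×269×153 mm, with a uniform wall and base thickness of 20 mm. The base is a full 233×269 slab on the floor; four walls sit on top of the base. The front and back walls (the −y and +y sides) span the full width; the two side walls fit between them.

The door frame is against the stool's +x side, with their −y faces flush. The open box is on top of the stool.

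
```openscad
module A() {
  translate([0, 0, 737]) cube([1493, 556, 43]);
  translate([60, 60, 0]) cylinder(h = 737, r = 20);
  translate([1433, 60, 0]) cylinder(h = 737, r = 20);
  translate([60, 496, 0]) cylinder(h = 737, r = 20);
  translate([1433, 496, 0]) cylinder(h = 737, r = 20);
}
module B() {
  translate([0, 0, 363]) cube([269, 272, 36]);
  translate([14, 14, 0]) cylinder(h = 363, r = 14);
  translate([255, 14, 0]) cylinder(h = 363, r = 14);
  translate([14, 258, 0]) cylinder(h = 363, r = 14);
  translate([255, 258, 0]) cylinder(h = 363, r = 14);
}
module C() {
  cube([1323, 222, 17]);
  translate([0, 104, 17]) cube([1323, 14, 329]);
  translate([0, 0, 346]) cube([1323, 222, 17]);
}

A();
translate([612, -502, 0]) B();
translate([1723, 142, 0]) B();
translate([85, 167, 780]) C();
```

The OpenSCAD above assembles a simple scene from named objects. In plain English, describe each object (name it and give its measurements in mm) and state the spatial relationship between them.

A is a rectangular dining table. The top is 1493×556×43 mm with its upper surface at z = 780 mm. It stands on four round legs of 40 mm diameter, each leg's bounding box inset 40 mm from the nearest pair of top edges, running from the floor to the underside of the top.

B is a four-legged stool. The seat is 269×272 mm, 36 mm thick, top at z = 399 mm. It stands on four round legs, each 28 mm in diameter, from z = 0 to the seat underside, each leg's axis is inset half a diameter from the nearest pair of seat edges (so the leg's bounding box is flush with the corner).

C is an I-beam lying along x, 1323 mm long. Overall section height 363 mm. Two flanges 222 mm wide (y) and 17 mm thick, one on the floor and one at the top; a web 14 mm thick runs between them, centred on the flange width.

Two stools sit around the table at the −y, +x sides. The I-beam is on top of the table, centred.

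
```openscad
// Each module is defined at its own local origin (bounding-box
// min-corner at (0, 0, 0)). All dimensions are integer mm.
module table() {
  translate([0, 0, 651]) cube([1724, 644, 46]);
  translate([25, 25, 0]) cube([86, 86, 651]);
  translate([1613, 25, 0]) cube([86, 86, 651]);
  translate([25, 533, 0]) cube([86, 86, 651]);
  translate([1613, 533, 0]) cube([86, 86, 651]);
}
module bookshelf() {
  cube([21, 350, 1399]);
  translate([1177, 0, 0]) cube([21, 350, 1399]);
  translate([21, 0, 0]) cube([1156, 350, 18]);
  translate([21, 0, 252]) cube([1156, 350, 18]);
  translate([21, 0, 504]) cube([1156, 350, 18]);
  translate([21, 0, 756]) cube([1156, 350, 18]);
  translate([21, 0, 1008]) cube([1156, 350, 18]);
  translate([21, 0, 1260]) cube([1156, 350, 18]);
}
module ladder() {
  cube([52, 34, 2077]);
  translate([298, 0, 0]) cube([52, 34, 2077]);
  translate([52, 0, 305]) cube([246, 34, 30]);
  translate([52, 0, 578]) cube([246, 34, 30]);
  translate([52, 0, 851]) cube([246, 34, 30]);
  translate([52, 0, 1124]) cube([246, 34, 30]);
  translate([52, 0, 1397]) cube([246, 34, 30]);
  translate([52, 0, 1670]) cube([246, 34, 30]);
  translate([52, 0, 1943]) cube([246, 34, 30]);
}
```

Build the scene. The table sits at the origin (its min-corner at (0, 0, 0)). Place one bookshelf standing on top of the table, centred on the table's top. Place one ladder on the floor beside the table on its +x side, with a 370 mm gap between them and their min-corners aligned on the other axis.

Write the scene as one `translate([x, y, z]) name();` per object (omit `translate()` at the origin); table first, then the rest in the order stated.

table();
translate([263, 147, 697]) bookshelf();
translate([2094, 0, 0]) ladder();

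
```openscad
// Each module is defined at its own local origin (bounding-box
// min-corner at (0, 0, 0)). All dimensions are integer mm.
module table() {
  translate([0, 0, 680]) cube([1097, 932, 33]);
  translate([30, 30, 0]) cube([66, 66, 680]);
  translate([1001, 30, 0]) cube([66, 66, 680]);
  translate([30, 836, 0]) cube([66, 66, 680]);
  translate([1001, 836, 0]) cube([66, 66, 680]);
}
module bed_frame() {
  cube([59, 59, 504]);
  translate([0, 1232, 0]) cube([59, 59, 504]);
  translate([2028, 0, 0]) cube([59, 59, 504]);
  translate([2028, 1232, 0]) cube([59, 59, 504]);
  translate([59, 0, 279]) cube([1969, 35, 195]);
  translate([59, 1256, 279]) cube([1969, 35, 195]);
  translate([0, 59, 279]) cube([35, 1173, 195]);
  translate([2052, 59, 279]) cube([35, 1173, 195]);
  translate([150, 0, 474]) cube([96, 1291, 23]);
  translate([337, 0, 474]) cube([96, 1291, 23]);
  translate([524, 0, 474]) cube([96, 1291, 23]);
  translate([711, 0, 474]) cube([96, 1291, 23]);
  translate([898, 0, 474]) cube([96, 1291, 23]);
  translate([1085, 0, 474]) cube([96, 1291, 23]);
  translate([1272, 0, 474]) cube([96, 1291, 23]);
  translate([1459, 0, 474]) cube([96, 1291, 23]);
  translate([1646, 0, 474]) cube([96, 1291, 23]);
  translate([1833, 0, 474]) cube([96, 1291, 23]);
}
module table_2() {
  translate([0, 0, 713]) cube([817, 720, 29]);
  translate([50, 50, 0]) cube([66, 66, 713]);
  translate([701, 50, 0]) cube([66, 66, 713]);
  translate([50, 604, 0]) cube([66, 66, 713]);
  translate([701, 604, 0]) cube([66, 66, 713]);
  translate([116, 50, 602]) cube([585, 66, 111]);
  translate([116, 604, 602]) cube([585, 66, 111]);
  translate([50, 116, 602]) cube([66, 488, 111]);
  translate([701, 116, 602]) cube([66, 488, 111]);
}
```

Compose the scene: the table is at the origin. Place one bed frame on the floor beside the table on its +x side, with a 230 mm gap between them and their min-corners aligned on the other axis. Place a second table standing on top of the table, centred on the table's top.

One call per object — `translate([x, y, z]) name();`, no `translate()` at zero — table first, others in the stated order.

table();
translate([1327, 0, 0]) bed_frame();
translate([140, 106, 713]) table_2();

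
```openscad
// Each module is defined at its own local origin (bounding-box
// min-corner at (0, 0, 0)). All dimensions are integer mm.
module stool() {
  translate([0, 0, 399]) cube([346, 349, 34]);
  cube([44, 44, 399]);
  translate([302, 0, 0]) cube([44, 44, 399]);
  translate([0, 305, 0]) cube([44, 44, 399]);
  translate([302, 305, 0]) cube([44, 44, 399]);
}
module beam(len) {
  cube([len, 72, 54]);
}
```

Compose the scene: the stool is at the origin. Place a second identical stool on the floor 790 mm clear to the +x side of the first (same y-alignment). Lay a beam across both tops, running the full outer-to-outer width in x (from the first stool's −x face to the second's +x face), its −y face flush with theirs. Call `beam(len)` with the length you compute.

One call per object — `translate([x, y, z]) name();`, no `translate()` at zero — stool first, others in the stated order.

stool();
translate([1136, 0, 0]) stool();
translate([0, 0, 433]) beam(1482);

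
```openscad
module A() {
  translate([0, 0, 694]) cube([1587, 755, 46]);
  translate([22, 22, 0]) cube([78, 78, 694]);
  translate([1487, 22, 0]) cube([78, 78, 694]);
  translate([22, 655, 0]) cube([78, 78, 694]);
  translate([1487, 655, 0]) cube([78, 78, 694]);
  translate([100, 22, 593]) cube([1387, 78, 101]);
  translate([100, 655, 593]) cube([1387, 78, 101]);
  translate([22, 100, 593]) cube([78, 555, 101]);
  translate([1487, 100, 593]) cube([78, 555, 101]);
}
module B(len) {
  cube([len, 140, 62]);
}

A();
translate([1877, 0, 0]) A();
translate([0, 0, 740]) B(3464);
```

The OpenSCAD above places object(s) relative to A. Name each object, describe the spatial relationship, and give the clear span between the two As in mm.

A is a table. B is a beam. A beam spans the tops of two tables. The clear span between the two tables is 290 mm.

Second table starts at x = 1877; first ends at x = 1587; clear span = 1877 − 1587 = 290 mm.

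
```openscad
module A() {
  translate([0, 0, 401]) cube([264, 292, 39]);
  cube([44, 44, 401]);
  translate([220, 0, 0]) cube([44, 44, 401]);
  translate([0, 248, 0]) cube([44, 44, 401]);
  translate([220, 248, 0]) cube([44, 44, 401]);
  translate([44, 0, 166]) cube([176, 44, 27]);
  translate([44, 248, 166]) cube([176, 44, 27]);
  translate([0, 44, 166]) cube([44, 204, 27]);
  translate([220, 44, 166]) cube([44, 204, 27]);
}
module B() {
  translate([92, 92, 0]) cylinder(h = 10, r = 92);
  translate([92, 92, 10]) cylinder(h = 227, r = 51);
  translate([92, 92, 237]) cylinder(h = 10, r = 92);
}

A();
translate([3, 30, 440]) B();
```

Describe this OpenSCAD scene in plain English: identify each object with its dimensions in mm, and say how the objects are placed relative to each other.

A is a four-legged stool. The seat is a 264×292×39 mm slab whose top surface is at z = 440 mm; four square legs, each 44×44 mm in cross-section, run from the floor (z = 0) to the underside of the seat, each flush with a corner of the seat. Four stretchers, 44 mm wide and 27 mm tall, connect adjacent legs with their undersides at z = 166 mm, each running between the inner faces of the legs it joins and aligned with the legs' outer faces on the other axis.

B is a spool: two coaxial disc flanges of radius 92 mm and thickness 10 mm, joined by a core cylinder of radius 51 mm and height 227 mm. The lower flange rests on z = 0 and the three cylinders share a vertical axis.

The spool is on top of the stool.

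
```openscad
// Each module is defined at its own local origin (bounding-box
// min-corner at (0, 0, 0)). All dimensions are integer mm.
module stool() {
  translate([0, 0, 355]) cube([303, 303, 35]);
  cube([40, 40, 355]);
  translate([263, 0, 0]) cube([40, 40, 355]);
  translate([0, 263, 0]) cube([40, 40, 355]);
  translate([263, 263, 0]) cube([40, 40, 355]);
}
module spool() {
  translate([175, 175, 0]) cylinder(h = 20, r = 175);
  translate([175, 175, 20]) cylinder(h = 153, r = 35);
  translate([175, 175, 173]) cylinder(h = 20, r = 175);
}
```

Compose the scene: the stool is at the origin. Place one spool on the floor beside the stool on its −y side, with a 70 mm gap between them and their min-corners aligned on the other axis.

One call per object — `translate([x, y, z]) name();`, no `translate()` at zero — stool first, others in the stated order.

stool();
translate([0, -420, 0]) spool();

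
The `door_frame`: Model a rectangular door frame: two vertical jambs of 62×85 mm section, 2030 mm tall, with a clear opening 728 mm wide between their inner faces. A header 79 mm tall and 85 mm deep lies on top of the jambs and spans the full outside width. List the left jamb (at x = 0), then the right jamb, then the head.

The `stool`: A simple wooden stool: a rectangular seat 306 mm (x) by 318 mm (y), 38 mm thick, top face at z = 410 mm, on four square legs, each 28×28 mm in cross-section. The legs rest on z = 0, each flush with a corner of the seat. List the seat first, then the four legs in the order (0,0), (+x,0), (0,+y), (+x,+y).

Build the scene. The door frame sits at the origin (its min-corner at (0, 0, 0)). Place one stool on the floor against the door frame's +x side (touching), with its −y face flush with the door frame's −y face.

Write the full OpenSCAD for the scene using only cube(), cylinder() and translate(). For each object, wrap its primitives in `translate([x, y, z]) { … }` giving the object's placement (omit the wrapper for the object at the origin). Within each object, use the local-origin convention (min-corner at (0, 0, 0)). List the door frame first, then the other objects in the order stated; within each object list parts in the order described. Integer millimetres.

cube([62, 85, 2030]);
translate([790, 0, 0]) cube([62, 85, 2030]);
translate([0, 0, 2030]) cube([852, 85, 79]);
translate([852, 0, 0]) {
  translate([0, 0, 372]) cube([306, 318, 38]);
  cube([28, 28, 372]);
  translate([278, 0, 0]) cube([28, 28, 372]);
  translate([0, 290, 0]) cube([28, 28, 372]);
  translate([278, 290, 0]) cube([28, 28, 372]);
}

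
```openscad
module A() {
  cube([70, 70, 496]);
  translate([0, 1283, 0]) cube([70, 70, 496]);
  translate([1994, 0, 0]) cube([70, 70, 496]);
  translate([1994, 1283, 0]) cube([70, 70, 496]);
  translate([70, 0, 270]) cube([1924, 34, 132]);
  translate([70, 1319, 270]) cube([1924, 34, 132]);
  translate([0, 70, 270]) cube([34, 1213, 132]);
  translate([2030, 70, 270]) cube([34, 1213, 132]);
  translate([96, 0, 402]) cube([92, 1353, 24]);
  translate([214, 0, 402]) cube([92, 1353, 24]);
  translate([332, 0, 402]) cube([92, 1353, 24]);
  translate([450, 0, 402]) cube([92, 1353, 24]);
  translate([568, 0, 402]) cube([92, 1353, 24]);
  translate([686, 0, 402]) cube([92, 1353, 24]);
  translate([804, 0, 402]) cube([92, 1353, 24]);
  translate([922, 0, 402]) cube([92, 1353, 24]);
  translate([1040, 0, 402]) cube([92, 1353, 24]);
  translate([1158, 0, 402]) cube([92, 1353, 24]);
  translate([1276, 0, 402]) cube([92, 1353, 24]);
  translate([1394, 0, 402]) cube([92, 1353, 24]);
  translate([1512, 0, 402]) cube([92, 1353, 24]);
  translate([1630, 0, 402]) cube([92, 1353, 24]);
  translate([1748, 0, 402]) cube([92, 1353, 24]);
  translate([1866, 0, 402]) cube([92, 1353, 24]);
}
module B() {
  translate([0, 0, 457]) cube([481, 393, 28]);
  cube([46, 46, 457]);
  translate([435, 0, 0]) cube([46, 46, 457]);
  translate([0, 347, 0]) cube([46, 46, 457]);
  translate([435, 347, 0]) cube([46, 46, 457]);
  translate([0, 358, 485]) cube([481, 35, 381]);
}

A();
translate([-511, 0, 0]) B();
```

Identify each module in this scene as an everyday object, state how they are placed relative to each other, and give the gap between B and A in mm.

A is a bed frame. B is a chair. The chair is on the floor beside the bed frame on its −x side. The gap between the chair and the bed frame is 30 mm.

The chair's nearest face is 30 mm from the bed frame's −x face.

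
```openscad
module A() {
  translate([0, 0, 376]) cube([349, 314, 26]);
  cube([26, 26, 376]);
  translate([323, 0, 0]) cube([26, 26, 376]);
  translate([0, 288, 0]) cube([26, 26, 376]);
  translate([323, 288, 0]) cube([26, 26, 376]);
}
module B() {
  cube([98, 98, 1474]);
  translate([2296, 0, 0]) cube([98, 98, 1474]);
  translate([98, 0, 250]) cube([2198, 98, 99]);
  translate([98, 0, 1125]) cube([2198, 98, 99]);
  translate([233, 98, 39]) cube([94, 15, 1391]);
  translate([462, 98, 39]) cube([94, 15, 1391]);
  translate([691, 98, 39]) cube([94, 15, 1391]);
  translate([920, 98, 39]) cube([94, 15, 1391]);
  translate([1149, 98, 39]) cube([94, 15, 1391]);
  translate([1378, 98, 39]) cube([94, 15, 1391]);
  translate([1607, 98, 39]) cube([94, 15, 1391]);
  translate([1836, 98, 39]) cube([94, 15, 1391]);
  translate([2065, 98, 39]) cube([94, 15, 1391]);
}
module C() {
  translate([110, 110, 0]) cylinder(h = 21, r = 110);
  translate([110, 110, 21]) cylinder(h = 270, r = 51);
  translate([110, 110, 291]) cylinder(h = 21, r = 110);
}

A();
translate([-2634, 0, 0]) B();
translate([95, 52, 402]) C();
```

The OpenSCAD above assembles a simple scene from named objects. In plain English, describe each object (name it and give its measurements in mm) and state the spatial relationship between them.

A is a four-legged stool. The seat is 349×314 mm, 26 mm thick, top at z = 402 mm. It stands on four square legs, each 26×26 mm in cross-section, from z = 0 to the seat underside, each flush with a corner of the seat.

B is a fence section. Two 98×98 mm posts, 1474 mm tall, stand on the floor with a clear span of 2198 mm between their inner faces. Two horizontal rails of 98×99 mm section span the gap between the posts with their undersides at z = 250 mm and z = 1125 mm, flush with the posts' −y face. 9 pickets, each 94 mm wide, 15 mm thick and 1391 mm tall, are fixed to the +y face of the rails with their bottoms at z = 39 mm, evenly spaced across the span with equal gaps (rounded down to the nearest mm) at the −x end and between each pair — any rounding remainder accumulates at the +x end.

C is a spool: two coaxial disc flanges of radius 110 mm and thickness 21 mm, joined by a core cylinder of radius 51 mm and height 270 mm. The lower flange rests on z = 0 and the three cylinders share a vertical axis.

The fence section is on the floor beside the stool on its −x side. The spool is on top of the stool.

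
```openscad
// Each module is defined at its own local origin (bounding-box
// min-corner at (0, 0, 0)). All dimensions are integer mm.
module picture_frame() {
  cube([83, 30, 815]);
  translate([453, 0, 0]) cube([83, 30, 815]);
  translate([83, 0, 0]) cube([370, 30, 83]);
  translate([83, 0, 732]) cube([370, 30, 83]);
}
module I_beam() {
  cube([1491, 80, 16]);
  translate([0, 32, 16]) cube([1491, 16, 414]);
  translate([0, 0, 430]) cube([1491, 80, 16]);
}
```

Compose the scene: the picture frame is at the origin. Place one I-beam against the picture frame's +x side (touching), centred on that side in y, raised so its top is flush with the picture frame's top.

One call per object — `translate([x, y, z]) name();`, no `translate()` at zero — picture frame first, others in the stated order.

picture_frame();
translate([536, -25, 369]) I_beam();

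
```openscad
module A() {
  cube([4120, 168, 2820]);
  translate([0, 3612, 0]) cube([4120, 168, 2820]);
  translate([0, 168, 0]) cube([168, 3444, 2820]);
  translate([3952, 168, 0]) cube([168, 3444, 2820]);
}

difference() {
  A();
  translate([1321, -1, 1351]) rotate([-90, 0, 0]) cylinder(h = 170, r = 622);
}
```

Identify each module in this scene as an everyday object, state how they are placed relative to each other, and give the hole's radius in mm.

A is a house frame. The house frame has a circular hole through its front wall. The hole's radius is 622 mm.

The subtracted cylinder has r = 622 mm.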